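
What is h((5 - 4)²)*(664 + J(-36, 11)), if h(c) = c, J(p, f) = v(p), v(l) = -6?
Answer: 658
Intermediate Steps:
J(p, f) = -6
h((5 - 4)²)*(664 + J(-36, 11)) = (5 - 4)²*(664 - 6) = 1²*658 = 1*658 = 658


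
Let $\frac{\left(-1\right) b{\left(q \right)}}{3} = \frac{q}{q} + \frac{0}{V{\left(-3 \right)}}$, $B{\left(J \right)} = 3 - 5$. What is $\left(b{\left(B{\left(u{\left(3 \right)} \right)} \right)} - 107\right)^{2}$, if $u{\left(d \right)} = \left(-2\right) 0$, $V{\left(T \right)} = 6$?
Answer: $12100$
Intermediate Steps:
$u{\left(d \right)} = 0$
$B{\left(J \right)} = -2$ ($B{\left(J \right)} = 3 - 5 = -2$)
$b{\left(q \right)} = -3$ ($b{\left(q \right)} = - 3 \left(\frac{q}{q} + \frac{0}{6}\right) = - 3 \left(1 + 0 \cdot \frac{1}{6}\right) = - 3 \left(1 + 0\right) = \left(-3\right) 1 = -3$)
$\left(b{\left(B{\left(u{\left(3 \right)} \right)} \right)} - 107\right)^{2} = \left(-3 - 107\right)^{2} = \left(-110\right)^{2} = 12100$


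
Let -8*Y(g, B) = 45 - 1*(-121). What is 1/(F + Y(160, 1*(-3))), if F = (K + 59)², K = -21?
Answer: 4/5693 ≈ 0.00070262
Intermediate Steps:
Y(g, B) = -83/4 (Y(g, B) = -(45 - 1*(-121))/8 = -(45 + 121)/8 = -⅛*166 = -83/4)
F = 1444 (F = (-21 + 59)² = 38² = 1444)
1/(F + Y(160, 1*(-3))) = 1/(1444 - 83/4) = 1/(5693/4) = 4/5693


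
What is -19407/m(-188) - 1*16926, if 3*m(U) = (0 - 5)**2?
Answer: -481371/25 ≈ -19255.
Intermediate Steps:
m(U) = 25/3 (m(U) = (0 - 5)**2/3 = (1/3)*(-5)**2 = (1/3)*25 = 25/3)
-19407/m(-188) - 1*16926 = -19407/25/3 - 1*16926 = -19407*3/25 - 16926 = -58221/25 - 16926 = -481371/25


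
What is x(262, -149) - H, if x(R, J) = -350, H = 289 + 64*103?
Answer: -7231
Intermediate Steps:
H = 6881 (H = 289 + 6592 = 6881)
x(262, -149) - H = -350 - 1*6881 = -350 - 6881 = -7231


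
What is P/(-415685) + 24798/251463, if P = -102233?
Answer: 12005324503/34843132385 ≈ 0.34455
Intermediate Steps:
P/(-415685) + 24798/251463 = -102233/(-415685) + 24798/251463 = -102233*(-1/415685) + 24798*(1/251463) = 102233/415685 + 8266/83821 = 12005324503/34843132385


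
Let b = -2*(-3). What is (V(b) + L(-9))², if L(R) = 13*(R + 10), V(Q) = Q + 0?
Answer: 361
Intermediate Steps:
b = 6
V(Q) = Q
L(R) = 130 + 13*R (L(R) = 13*(10 + R) = 130 + 13*R)
(V(b) + L(-9))² = (6 + (130 + 13*(-9)))² = (6 + (130 - 117))² = (6 + 13)² = 19² = 361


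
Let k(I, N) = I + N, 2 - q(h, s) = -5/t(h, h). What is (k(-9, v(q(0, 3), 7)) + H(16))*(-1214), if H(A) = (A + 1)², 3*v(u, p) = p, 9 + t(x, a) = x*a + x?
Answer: -1028258/3 ≈ -3.4275e+5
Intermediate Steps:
t(x, a) = -9 + x + a*x (t(x, a) = -9 + (x*a + x) = -9 + (a*x + x) = -9 + (x + a*x) = -9 + x + a*x)
q(h, s) = 2 + 5/(-9 + h + h²) (q(h, s) = 2 - (-5)/(-9 + h + h*h) = 2 - (-5)/(-9 + h + h²) = 2 + 5/(-9 + h + h²))
v(u, p) = p/3
H(A) = (1 + A)²
(k(-9, v(q(0, 3), 7)) + H(16))*(-1214) = ((-9 + (⅓)*7) + (1 + 16)²)*(-1214) = ((-9 + 7/3) + 17²)*(-1214) = (-20/3 + 289)*(-1214) = (847/3)*(-1214) = -1028258/3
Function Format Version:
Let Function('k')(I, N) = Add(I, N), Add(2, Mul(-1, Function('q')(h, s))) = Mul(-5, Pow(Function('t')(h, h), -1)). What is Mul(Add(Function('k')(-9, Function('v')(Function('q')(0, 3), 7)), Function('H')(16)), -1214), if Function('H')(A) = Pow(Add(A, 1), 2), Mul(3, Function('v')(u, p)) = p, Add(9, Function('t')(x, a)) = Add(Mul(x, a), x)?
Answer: Rational(-1028258, 3) ≈ -3.4275e+5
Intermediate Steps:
Function('t')(x, a) = Add(-9, x, Mul(a, x)) (Function('t')(x, a) = Add(-9, Add(Mul(x, a), x)) = Add(-9, Add(Mul(a, x), x)) = Add(-9, Add(x, Mul(a, x))) = Add(-9, x, Mul(a, x)))
Function('q')(h, s) = Add(2, Mul(5, Pow(Add(-9, h, Pow(h, 2)), -1))) (Function('q')(h, s) = Add(2, Mul(-1, Mul(-5, Pow(Add(-9, h, Mul(h, h)), -1)))) = Add(2, Mul(-1, Mul(-5, Pow(Add(-9, h, Pow(h, 2)), -1)))) = Add(2, Mul(5, Pow(Add(-9, h, Pow(h, 2)), -1))))
Function('v')(u, p) = Mul(Rational(1, 3), p)
Function('H')(A) = Pow(Add(1, A), 2)
Mul(Add(Function('k')(-9, Function('v')(Function('q')(0, 3), 7)), Function('H')(16)), -1214) = Mul(Add(Add(-9, Mul(Rational(1, 3), 7)), Pow(Add(1, 16), 2)), -1214) = Mul(Add(Add(-9, Rational(7, 3)), Pow(17, 2)), -1214) = Mul(Add(Rational(-20, 3), 289), -1214) = Mul(Rational(847, 3), -1214) = Rational(-1028258, 3)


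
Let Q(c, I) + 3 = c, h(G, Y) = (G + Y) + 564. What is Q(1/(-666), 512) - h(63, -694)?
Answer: 42623/666 ≈ 63.998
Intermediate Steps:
h(G, Y) = 564 + G + Y
Q(c, I) = -3 + c
Q(1/(-666), 512) - h(63, -694) = (-3 + 1/(-666)) - (564 + 63 - 694) = (-3 - 1/666) - 1*(-67) = -1999/666 + 67 = 42623/666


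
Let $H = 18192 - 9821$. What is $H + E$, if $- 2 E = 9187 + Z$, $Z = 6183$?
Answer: $686$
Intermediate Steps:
$E = -7685$ ($E = - \frac{9187 + 6183}{2} = \left(- \frac{1}{2}\right) 15370 = -7685$)
$H = 8371$ ($H = 18192 - 9821 = 8371$)
$H + E = 8371 - 7685 = 686$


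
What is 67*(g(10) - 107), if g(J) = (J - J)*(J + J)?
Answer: -7169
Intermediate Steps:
g(J) = 0 (g(J) = 0*(2*J) = 0)
67*(g(10) - 107) = 67*(0 - 107) = 67*(-107) = -7169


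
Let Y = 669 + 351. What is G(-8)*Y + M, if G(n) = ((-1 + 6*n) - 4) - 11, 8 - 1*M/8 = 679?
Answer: -70648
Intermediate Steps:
M = -5368 (M = 64 - 8*679 = 64 - 5432 = -5368)
G(n) = -16 + 6*n (G(n) = (-5 + 6*n) - 11 = -16 + 6*n)
Y = 1020
G(-8)*Y + M = (-16 + 6*(-8))*1020 - 5368 = (-16 - 48)*1020 - 5368 = -64*1020 - 5368 = -65280 - 5368 = -70648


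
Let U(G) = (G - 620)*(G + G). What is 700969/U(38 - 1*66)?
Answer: 700969/36288 ≈ 19.317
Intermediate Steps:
U(G) = 2*G*(-620 + G) (U(G) = (-620 + G)*(2*G) = 2*G*(-620 + G))
700969/U(38 - 1*66) = 700969/((2*(38 - 1*66)*(-620 + (38 - 1*66)))) = 700969/((2*(38 - 66)*(-620 + (38 - 66)))) = 700969/((2*(-28)*(-620 - 28))) = 700969/((2*(-28)*(-648))) = 700969/36288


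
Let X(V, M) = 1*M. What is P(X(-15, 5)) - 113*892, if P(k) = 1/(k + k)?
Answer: -1007959/10 ≈ -1.0080e+5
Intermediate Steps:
X(V, M) = M
P(k) = 1/(2*k)
P(X(-15, 5)) - 113*892 = (½)/5 - 113*892 = (½)*(⅕) - 1*100796 = ⅒ - 100796 = -1007959/10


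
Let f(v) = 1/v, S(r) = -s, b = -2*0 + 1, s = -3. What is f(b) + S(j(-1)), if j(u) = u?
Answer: 4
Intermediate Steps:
b = 1 (b = 0 + 1 = 1)
S(r) = 3 (S(r) = -1*(-3) = 3)
f(b) + S(j(-1)) = 1/1 + 3 = 1 + 3 = 4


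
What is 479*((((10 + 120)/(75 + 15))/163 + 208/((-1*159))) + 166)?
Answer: 6133902997/77751 ≈ 78892.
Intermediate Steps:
479*((((10 + 120)/(75 + 15))/163 + 208/((-1*159))) + 166) = 479*(((130/90)*(1/163) + 208/(-159)) + 166) = 479*(((130*(1/90))*(1/163) + 208*(-1/159)) + 166) = 479*(((13/9)*(1/163) - 208/159) + 166) = 479*((13/1467 - 208/159) + 166) = 479*(-101023/77751 + 166) = 479*(12805643/77751) = 6133902997/77751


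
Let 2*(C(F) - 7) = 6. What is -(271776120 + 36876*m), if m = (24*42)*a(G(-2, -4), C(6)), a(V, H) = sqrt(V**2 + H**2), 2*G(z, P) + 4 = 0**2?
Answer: -271776120 - 74342016*sqrt(26) ≈ -6.5085e+8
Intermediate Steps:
C(F) = 10 (C(F) = 7 + (1/2)*6 = 7 + 3 = 10)
G(z, P) = -2 (G(z, P) = -2 + (1/2)*0**2 = -2 + (1/2)*0 = -2 + 0 = -2)
a(V, H) = sqrt(H**2 + V**2)
m = 2016*sqrt(26) (m = (24*42)*sqrt(10**2 + (-2)**2) = 1008*sqrt(100 + 4) = 1008*sqrt(104) = 1008*(2*sqrt(26)) = 2016*sqrt(26) ≈ 10280.)
-(271776120 + 36876*m) = -(271776120 + 74342016*sqrt(26)) = -36876*(7370 + 2016*sqrt(26)) = -271776120 - 74342016*sqrt(26)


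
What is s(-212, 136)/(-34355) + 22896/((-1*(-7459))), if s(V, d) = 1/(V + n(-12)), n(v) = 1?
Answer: 165970936339/54069582395 ≈ 3.0696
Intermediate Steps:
s(V, d) = 1/(1 + V) (s(V, d) = 1/(V + 1) = 1/(1 + V))
s(-212, 136)/(-34355) + 22896/((-1*(-7459))) = 1/((1 - 212)*(-34355)) + 22896/((-1*(-7459))) = -1/34355/(-211) + 22896/7459 = -1/211*(-1/34355) + 22896*(1/7459) = 1/7248905 + 22896/7459 = 165970936339/54069582395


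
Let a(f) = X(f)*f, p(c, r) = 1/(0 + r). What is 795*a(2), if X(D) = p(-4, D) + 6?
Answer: 10335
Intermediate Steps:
p(c, r) = 1/r
X(D) = 6 + 1/D (X(D) = 1/D + 6 = 6 + 1/D)
a(f) = f*(6 + 1/f) (a(f) = (6 + 1/f)*f = f*(6 + 1/f))
795*a(2) = 795*(1 + 6*2) = 795*(1 + 12) = 795*13 = 10335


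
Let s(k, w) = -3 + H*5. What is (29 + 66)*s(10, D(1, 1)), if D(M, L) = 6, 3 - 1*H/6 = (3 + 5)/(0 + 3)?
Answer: 665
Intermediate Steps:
H = 2 (H = 18 - 6*(3 + 5)/(0 + 3) = 18 - 48/3 = 18 - 6*8/3 = 18 - 16 = 2)
s(k, w) = 7 (s(k, w) = -3 + 2*5 = -3 + 10 = 7)
(29 + 66)*s(10, D(1, 1)) = (29 + 66)*7 = 95*7 = 665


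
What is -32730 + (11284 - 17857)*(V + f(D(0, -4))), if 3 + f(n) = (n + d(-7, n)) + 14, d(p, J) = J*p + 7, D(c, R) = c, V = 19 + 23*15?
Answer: -2543616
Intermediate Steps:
V = 364 (V = 19 + 345 = 364)
d(p, J) = 7 + J*p
f(n) = 18 - 6*n (f(n) = -3 + ((n + (7 + n*(-7))) + 14) = -3 + ((n + (7 - 7*n)) + 14) = -3 + ((7 - 6*n) + 14) = -3 + (21 - 6*n) = 18 - 6*n)
-32730 + (11284 - 17857)*(V + f(D(0, -4))) = -32730 + (11284 - 17857)*(364 + (18 - 6*0)) = -32730 - 6573*(364 + (18 + 0)) = -32730 - 6573*(364 + 18) = -32730 - 6573*382 = -32730 - 2510886 = -2543616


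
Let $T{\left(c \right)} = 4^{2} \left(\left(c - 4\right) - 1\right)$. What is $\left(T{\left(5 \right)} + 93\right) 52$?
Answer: $4836$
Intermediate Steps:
$T{\left(c \right)} = -80 + 16 c$ ($T{\left(c \right)} = 16 \left(\left(c - 4\right) - 1\right) = 16 \left(\left(-4 + c\right) - 1\right) = 16 \left(-5 + c\right) = -80 + 16 c$)
$\left(T{\left(5 \right)} + 93\right) 52 = \left(\left(-80 + 16 \cdot 5\right) + 93\right) 52 = \left(\left(-80 + 80\right) + 93\right) 52 = \left(0 + 93\right) 52 = 93 \cdot 52 = 4836$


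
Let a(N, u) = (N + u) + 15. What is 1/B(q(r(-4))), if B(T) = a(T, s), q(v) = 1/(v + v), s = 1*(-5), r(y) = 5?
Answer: 10/101 ≈ 0.099010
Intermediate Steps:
s = -5
a(N, u) = 15 + N + u
q(v) = 1/(2*v)
B(T) = 10 + T (B(T) = 15 + T - 5 = 10 + T)
1/B(q(r(-4))) = 1/(10 + (1/2)/5) = 1/(10 + (1/2)*(1/5)) = 1/(10 + 1/10) = 1/(101/10) = 10/101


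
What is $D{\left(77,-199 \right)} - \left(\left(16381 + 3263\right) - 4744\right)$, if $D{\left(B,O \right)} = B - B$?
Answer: $-14900$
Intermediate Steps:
$D{\left(B,O \right)} = 0$
$D{\left(77,-199 \right)} - \left(\left(16381 + 3263\right) - 4744\right) = 0 - \left(\left(16381 + 3263\right) - 4744\right) = 0 - \left(19644 - 4744\right) = 0 - 14900 = -14900$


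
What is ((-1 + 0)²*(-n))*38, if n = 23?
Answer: -874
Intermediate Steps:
((-1 + 0)²*(-n))*38 = ((-1 + 0)²*(-1*23))*38 = ((-1)²*(-23))*38 = (1*(-23))*38 = -23*38 = -874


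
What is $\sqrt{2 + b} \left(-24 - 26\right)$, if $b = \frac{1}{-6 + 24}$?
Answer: $- \frac{25 \sqrt{74}}{3} \approx -71.686$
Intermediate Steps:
$b = \frac{1}{18} \approx 0.055556$
$\sqrt{2 + b} \left(-24 - 26\right) = \sqrt{2 + \frac{1}{18}} \left(-24 - 26\right) = \sqrt{\frac{37}{18}} \left(-24 - 26\right) = \frac{\sqrt{74}}{6} \left(-50\right) = - \frac{25 \sqrt{74}}{3}$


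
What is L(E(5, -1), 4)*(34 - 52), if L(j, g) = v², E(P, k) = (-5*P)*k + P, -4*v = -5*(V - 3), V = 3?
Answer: 0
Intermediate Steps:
v = 0 (v = -(-5)*(3 - 3)/4 = -(-5)*0/4 = -¼*0 = 0)
E(P, k) = P - 5*P*k (E(P, k) = -5*P*k + P = P - 5*P*k)
L(j, g) = 0 (L(j, g) = 0² = 0)
L(E(5, -1), 4)*(34 - 52) = 0*(34 - 52) = 0*(-18) = 0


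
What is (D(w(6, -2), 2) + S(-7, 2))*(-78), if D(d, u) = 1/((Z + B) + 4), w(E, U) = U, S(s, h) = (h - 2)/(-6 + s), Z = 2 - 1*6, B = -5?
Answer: 78/5 ≈ 15.600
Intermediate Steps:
Z = -4 (Z = 2 - 6 = -4)
S(s, h) = (-2 + h)/(-6 + s)
D(d, u) = -⅕ (D(d, u) = 1/((-4 - 5) + 4) = 1/(-9 + 4) = 1/(-5) = -⅕)
(D(w(6, -2), 2) + S(-7, 2))*(-78) = (-⅕ + (-2 + 2)/(-6 - 7))*(-78) = (-⅕ + 0/(-13))*(-78) = (-⅕ - 1/13*0)*(-78) = (-⅕ + 0)*(-78) = -⅕*(-78) = 78/5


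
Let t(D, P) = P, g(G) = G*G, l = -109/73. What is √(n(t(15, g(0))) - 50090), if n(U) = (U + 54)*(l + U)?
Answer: 14*I*√1364078/73 ≈ 223.99*I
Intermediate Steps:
l = -109/73 (l = -109*1/73 = -109/73 ≈ -1.4932)
g(G) = G²
n(U) = (54 + U)*(-109/73 + U) (n(U) = (U + 54)*(-109/73 + U) = (54 + U)*(-109/73 + U))
√(n(t(15, g(0))) - 50090) = √((-5886/73 + (0²)² + (3833/73)*0²) - 50090) = √((-5886/73 + 0² + (3833/73)*0) - 50090) = √((-5886/73 + 0 + 0) - 50090) = √(-5886/73 - 50090) = √(-3662456/73) = 14*I*√1364078/73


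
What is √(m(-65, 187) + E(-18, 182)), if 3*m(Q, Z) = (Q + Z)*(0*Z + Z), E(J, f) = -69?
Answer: √67821/3 ≈ 86.808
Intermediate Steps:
m(Q, Z) = Z*(Q + Z)/3 (m(Q, Z) = ((Q + Z)*(0*Z + Z))/3 = ((Q + Z)*(0 + Z))/3 = ((Q + Z)*Z)/3 = (Z*(Q + Z))/3 = Z*(Q + Z)/3)
√(m(-65, 187) + E(-18, 182)) = √((⅓)*187*(-65 + 187) - 69) = √((⅓)*187*122 - 69) = √(22814/3 - 69) = √(22607/3) = √67821/3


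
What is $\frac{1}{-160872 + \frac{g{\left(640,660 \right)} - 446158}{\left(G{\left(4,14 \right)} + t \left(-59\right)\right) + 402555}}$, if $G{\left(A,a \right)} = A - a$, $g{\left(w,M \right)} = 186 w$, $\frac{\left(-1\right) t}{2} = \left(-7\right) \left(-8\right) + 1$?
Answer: $- \frac{409271}{65840571430} \approx -6.2161 \cdot 10^{-6}$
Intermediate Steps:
$t = -114$ ($t = - 2 \left(\left(-7\right) \left(-8\right) + 1\right) = - 2 \left(56 + 1\right) = \left(-2\right) 57 = -114$)
$\frac{1}{-160872 + \frac{g{\left(640,660 \right)} - 446158}{\left(G{\left(4,14 \right)} + t \left(-59\right)\right) + 402555}} = \frac{1}{-160872 + \frac{186 \cdot 640 - 446158}{\left(\left(4 - 14\right) - -6726\right) + 402555}} = \frac{1}{-160872 + \frac{119040 - 446158}{\left(\left(4 - 14\right) + 6726\right) + 402555}} = \frac{1}{-160872 - \frac{327118}{\left(-10 + 6726\right) + 402555}} = \frac{1}{-160872 - \frac{327118}{6716 + 402555}} = \frac{1}{-160872 - \frac{327118}{409271}} = \frac{1}{- \frac{65840571430}{409271}} = - \frac{409271}{65840571430}$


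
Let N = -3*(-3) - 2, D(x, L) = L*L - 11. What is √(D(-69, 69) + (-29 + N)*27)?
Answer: 2*√1039 ≈ 64.467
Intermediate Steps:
D(x, L) = -11 + L² (D(x, L) = L² - 11 = -11 + L²)
N = 7 (N = 9 - 2 = 7)
√(D(-69, 69) + (-29 + N)*27) = √((-11 + 69²) + (-29 + 7)*27) = √((-11 + 4761) - 22*27) = √(4750 - 594) = √4156 = 2*√1039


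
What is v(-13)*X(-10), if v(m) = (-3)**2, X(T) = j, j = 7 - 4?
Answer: 27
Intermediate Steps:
j = 3
X(T) = 3
v(m) = 9
v(-13)*X(-10) = 9*3 = 27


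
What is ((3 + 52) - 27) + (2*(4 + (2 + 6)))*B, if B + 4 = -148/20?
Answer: -1228/5 ≈ -245.60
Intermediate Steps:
B = -57/5 (B = -4 - 148/20 = -4 - 148*1/20 = -4 - 37/5 = -57/5 ≈ -11.400)
((3 + 52) - 27) + (2*(4 + (2 + 6)))*B = ((3 + 52) - 27) + (2*(4 + (2 + 6)))*(-57/5) = (55 - 27) + (2*(4 + 8))*(-57/5) = 28 + (2*12)*(-57/5) = 28 + 24*(-57/5) = 28 - 1368/5 = -1228/5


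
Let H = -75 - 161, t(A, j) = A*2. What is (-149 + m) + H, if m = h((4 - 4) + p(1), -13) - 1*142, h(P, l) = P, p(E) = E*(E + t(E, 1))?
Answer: -524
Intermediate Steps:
t(A, j) = 2*A
p(E) = 3*E² (p(E) = E*(E + 2*E) = E*(3*E) = 3*E²)
H = -236
m = -139 (m = ((4 - 4) + 3*1²) - 1*142 = (0 + 3*1) - 142 = (0 + 3) - 142 = 3 - 142 = -139)
(-149 + m) + H = (-149 - 139) - 236 = -288 - 236 = -524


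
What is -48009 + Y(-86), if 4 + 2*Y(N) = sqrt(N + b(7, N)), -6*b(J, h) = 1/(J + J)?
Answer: -48011 + 85*I*sqrt(21)/84 ≈ -48011.0 + 4.6371*I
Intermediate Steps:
b(J, h) = -1/(12*J) (b(J, h) = -1/(6*(J + J)) = -1/(2*J)/6 = -1/(12*J))
Y(N) = -2 + sqrt(-1/84 + N)/2 (Y(N) = -2 + sqrt(N - 1/12/7)/2 = -2 + sqrt(N - 1/12*1/7)/2 = -2 + sqrt(N - 1/84)/2 = -2 + sqrt(-1/84 + N)/2)
-48009 + Y(-86) = -48009 + (-2 + sqrt(-21 + 1764*(-86))/84) = -48009 + (-2 + sqrt(-21 - 151704)/84) = -48009 + (-2 + sqrt(-151725)/84) = -48009 + (-2 + (85*I*sqrt(21))/84) = -48009 + (-2 + 85*I*sqrt(21)/84) = -48011 + 85*I*sqrt(21)/84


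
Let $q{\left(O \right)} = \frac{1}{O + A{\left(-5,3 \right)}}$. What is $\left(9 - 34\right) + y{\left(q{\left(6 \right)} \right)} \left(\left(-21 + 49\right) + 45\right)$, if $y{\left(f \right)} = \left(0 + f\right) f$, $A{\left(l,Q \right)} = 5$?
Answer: $- \frac{2952}{121} \approx -24.397$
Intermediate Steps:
$q{\left(O \right)} = \frac{1}{5 + O}$ ($q{\left(O \right)} = \frac{1}{O + 5} = \frac{1}{5 + O}$)
$y{\left(f \right)} = f^{2}$ ($y{\left(f \right)} = f f = f^{2}$)
$\left(9 - 34\right) + y{\left(q{\left(6 \right)} \right)} \left(\left(-21 + 49\right) + 45\right) = \left(9 - 34\right) + \left(\frac{1}{5 + 6}\right)^{2} \left(\left(-21 + 49\right) + 45\right) = \left(9 - 34\right) + \left(\frac{1}{11}\right)^{2} \left(28 + 45\right) = -25 + \left(\frac{1}{11}\right)^{2} \cdot 73 = -25 + \frac{1}{121} \cdot 73 = -25 + \frac{73}{121} = - \frac{2952}{121}$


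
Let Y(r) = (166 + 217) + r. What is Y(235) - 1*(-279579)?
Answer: 280197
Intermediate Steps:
Y(r) = 383 + r
Y(235) - 1*(-279579) = (383 + 235) - 1*(-279579) = 618 + 279579 = 280197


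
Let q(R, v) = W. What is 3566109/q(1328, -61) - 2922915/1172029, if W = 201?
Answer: 1392998553082/78525943 ≈ 17739.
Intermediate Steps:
q(R, v) = 201
3566109/q(1328, -61) - 2922915/1172029 = 3566109/201 - 2922915/1172029 = 3566109*(1/201) - 2922915*1/1172029 = 1188703/67 - 2922915/1172029 = 1392998553082/78525943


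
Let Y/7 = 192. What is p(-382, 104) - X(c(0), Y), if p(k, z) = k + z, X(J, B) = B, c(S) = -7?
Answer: -1622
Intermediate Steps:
Y = 1344 (Y = 7*192 = 1344)
p(-382, 104) - X(c(0), Y) = (-382 + 104) - 1*1344 = -278 - 1344 = -1622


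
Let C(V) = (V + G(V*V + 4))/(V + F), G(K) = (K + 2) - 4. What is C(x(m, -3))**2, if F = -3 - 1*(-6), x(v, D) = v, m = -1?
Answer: 1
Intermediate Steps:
G(K) = -2 + K (G(K) = (2 + K) - 4 = -2 + K)
F = 3 (F = -3 + 6 = 3)
C(V) = (2 + V + V**2)/(3 + V) (C(V) = (V + (-2 + (V*V + 4)))/(V + 3) = (V + (-2 + (V**2 + 4)))/(3 + V) = (V + (-2 + (4 + V**2)))/(3 + V) = (V + (2 + V**2))/(3 + V) = (2 + V + V**2)/(3 + V))
C(x(m, -3))**2 = ((2 - 1 + (-1)**2)/(3 - 1))**2 = ((2 - 1 + 1)/2)**2 = ((1/2)*2)**2 = 1**2 = 1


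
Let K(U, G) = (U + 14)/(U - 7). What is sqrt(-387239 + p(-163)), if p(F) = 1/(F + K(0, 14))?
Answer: 2*I*sqrt(2635645485)/165 ≈ 622.29*I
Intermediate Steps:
K(U, G) = (14 + U)/(-7 + U)
p(F) = 1/(-2 + F) (p(F) = 1/(F + (14 + 0)/(-7 + 0)) = 1/(F + 14/(-7)) = 1/(F - 1/7*14) = 1/(F - 2) = 1/(-2 + F))
sqrt(-387239 + p(-163)) = sqrt(-387239 + 1/(-2 - 163)) = sqrt(-387239 + 1/(-165)) = sqrt(-387239 - 1/165) = sqrt(-63894436/165) = 2*I*sqrt(2635645485)/165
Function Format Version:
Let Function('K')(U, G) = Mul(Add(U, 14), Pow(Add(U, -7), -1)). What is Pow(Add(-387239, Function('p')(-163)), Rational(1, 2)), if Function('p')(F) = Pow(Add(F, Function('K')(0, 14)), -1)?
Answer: Mul(Rational(2, 165), I, Pow(2635645485, Rational(1, 2))) ≈ Mul(622.29, I)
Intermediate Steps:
Function('K')(U, G) = Mul(Pow(Add(-7, U), -1), Add(14, U)) (Function('K')(U, G) = Mul(Add(14, U), Pow(Add(-7, U), -1)) = Mul(Pow(Add(-7, U), -1), Add(14, U)))
Function('p')(F) = Pow(Add(-2, F), -1) (Function('p')(F) = Pow(Add(F, Mul(Pow(Add(-7, 0), -1), Add(14, 0))), -1) = Pow(Add(F, Mul(Pow(-7, -1), 14)), -1) = Pow(Add(F, Mul(Rational(-1, 7), 14)), -1) = Pow(Add(F, -2), -1) = Pow(Add(-2, F), -1))
Pow(Add(-387239, Function('p')(-163)), Rational(1, 2)) = Pow(Add(-387239, Pow(Add(-2, -163), -1)), Rational(1, 2)) = Pow(Add(-387239, Pow(-165, -1)), Rational(1, 2)) = Pow(Add(-387239, Rational(-1, 165)), Rational(1, 2)) = Pow(Rational(-63894436, 165), Rational(1, 2)) = Mul(Rational(2, 165), I, Pow(2635645485, Rational(1, 2)))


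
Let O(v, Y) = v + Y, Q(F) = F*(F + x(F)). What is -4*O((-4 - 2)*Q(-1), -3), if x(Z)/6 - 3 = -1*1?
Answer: -252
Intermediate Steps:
x(Z) = 12 (x(Z) = 18 + 6*(-1*1) = 18 + 6*(-1) = 18 - 6 = 12)
Q(F) = F*(12 + F) (Q(F) = F*(F + 12) = F*(12 + F))
O(v, Y) = Y + v
-4*O((-4 - 2)*Q(-1), -3) = -4*(-3 + (-4 - 2)*(-(12 - 1))) = -4*(-3 - (-6)*11) = -4*(-3 - 6*(-11)) = -4*(-3 + 66) = -4*63 = -252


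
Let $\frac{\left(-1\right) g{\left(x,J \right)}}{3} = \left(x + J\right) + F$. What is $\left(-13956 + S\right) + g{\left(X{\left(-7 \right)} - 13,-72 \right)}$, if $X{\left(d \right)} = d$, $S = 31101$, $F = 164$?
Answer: $16929$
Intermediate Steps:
$g{\left(x,J \right)} = -492 - 3 J - 3 x$ ($g{\left(x,J \right)} = - 3 \left(\left(x + J\right) + 164\right) = - 3 \left(\left(J + x\right) + 164\right) = - 3 \left(164 + J + x\right) = -492 - 3 J - 3 x$)
$\left(-13956 + S\right) + g{\left(X{\left(-7 \right)} - 13,-72 \right)} = \left(-13956 + 31101\right) - \left(276 + 3 \left(-7 - 13\right)\right) = 17145 - \left(276 + 3 \left(-7 - 13\right)\right) = 17145 - 216 = 16929$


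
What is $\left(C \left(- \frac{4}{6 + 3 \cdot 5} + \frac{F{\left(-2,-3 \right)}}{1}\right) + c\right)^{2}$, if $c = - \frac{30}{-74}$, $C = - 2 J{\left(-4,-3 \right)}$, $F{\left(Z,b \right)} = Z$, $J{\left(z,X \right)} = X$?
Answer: $\frac{10883401}{67081} \approx 162.24$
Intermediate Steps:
$C = 6$ ($C = \left(-2\right) \left(-3\right) = 6$)
$c = \frac{15}{37}$ ($c = \left(-30\right) \left(- \frac{1}{74}\right) = \frac{15}{37} \approx 0.40541$)
$\left(C \left(- \frac{4}{6 + 3 \cdot 5} + \frac{F{\left(-2,-3 \right)}}{1}\right) + c\right)^{2} = \left(6 \left(- \frac{4}{6 + 3 \cdot 5} - \frac{2}{1}\right) + \frac{15}{37}\right)^{2} = \left(6 \left(- \frac{4}{6 + 15} - 2\right) + \frac{15}{37}\right)^{2} = \left(6 \left(- \frac{4}{21} - 2\right) + \frac{15}{37}\right)^{2} = \left(6 \left(- \frac{46}{21}\right) + \frac{15}{37}\right)^{2} = \left(- \frac{92}{7} + \frac{15}{37}\right)^{2} = \left(- \frac{3299}{259}\right)^{2} = \frac{10883401}{67081}$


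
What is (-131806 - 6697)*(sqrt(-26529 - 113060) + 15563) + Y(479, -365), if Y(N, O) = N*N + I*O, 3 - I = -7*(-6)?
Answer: -2155278513 - 138503*I*sqrt(139589) ≈ -2.1553e+9 - 5.1747e+7*I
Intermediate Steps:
I = -39 (I = 3 - (-7)*(-6) = 3 - 1*42 = 3 - 42 = -39)
Y(N, O) = N**2 - 39*O (Y(N, O) = N*N - 39*O = N**2 - 39*O)
(-131806 - 6697)*(sqrt(-26529 - 113060) + 15563) + Y(479, -365) = (-131806 - 6697)*(sqrt(-26529 - 113060) + 15563) + (479**2 - 39*(-365)) = -138503*(sqrt(-139589) + 15563) + (229441 + 14235) = -138503*(I*sqrt(139589) + 15563) + 243676 = -138503*(15563 + I*sqrt(139589)) + 243676 = (-2155522189 - 138503*I*sqrt(139589)) + 243676 = -2155278513 - 138503*I*sqrt(139589)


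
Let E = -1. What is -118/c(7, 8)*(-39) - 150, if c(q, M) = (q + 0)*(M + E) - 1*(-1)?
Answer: -1449/25 ≈ -57.960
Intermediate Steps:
c(q, M) = 1 + q*(-1 + M) (c(q, M) = (q + 0)*(M - 1) - 1*(-1) = q*(-1 + M) + 1 = 1 + q*(-1 + M))
-118/c(7, 8)*(-39) - 150 = -118/(1 - 1*7 + 8*7)*(-39) - 150 = -118/(1 - 7 + 56)*(-39) - 150 = -118/50*(-39) - 150 = -118*1/50*(-39) - 150 = -59/25*(-39) - 150 = 2301/25 - 150 = -1449/25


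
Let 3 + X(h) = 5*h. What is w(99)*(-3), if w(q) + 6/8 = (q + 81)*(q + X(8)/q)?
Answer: -2361021/44 ≈ -53660.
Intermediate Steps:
X(h) = -3 + 5*h
w(q) = -3/4 + (81 + q)*(q + 37/q) (w(q) = -3/4 + (q + 81)*(q + (-3 + 5*8)/q) = -3/4 + (81 + q)*(q + (-3 + 40)/q) = -3/4 + (81 + q)*(q + 37/q))
w(99)*(-3) = (145/4 + 99**2 + 81*99 + 2997/99)*(-3) = (145/4 + 9801 + 8019 + 2997*(1/99))*(-3) = (145/4 + 9801 + 8019 + 333/11)*(-3) = (787007/44)*(-3) = -2361021/44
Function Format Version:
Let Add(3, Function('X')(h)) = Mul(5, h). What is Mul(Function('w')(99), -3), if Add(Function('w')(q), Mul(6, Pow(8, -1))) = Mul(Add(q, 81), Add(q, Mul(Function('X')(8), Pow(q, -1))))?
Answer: Rational(-2361021, 44) ≈ -53660.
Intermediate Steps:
Function('X')(h) = Add(-3, Mul(5, h))
Function('w')(q) = Add(Rational(-3, 4), Mul(Add(81, q), Add(q, Mul(37, Pow(q, -1))))) (Function('w')(q) = Add(Rational(-3, 4), Mul(Add(q, 81), Add(q, Mul(Add(-3, Mul(5, 8)), Pow(q, -1))))) = Add(Rational(-3, 4), Mul(Add(81, q), Add(q, Mul(Add(-3, 40), Pow(q, -1))))) = Add(Rational(-3, 4), Mul(Add(81, q), Add(q, Mul(37, Pow(q, -1))))))
Mul(Function('w')(99), -3) = Mul(Add(Rational(145, 4), Pow(99, 2), Mul(81, 99), Mul(2997, Pow(99, -1))), -3) = Mul(Add(Rational(145, 4), 9801, 8019, Mul(2997, Rational(1, 99))), -3) = Mul(Add(Rational(145, 4), 9801, 8019, Rational(333, 11)), -3) = Mul(Rational(787007, 44), -3) = Rational(-2361021, 44)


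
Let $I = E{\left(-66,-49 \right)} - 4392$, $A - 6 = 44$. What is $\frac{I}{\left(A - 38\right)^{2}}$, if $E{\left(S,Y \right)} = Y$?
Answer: $- \frac{4441}{144} \approx -30.84$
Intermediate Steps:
$A = 50$ ($A = 6 + 44 = 50$)
$I = -4441$ ($I = -49 - 4392 = -4441$)
$\frac{I}{\left(A - 38\right)^{2}} = - \frac{4441}{\left(50 - 38\right)^{2}} = - \frac{4441}{12^{2}} = - \frac{4441}{144}$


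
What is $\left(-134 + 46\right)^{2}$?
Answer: $7744$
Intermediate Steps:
$\left(-134 + 46\right)^{2} = \left(-88\right)^{2} = 7744$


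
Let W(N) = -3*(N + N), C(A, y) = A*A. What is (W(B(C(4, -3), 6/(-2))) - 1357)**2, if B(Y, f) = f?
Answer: 1792921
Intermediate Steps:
C(A, y) = A**2
W(N) = -6*N
(W(B(C(4, -3), 6/(-2))) - 1357)**2 = (-36/(-2) - 1357)**2 = (-36*(-1)/2 - 1357)**2 = (-6*(-3) - 1357)**2 = (18 - 1357)**2 = (-1339)**2 = 1792921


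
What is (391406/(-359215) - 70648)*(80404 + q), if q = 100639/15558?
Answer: -5291467625934996591/931444495 ≈ -5.6809e+9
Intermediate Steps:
q = 100639/15558 (q = 100639*(1/15558) = 100639/15558 ≈ 6.4686)
(391406/(-359215) - 70648)*(80404 + q) = (391406/(-359215) - 70648)*(80404 + 100639/15558) = (391406*(-1/359215) - 70648)*(1251026071/15558) = (-391406/359215 - 70648)*(1251026071/15558) = -25378212726/359215*1251026071/15558 = -5291467625934996591/931444495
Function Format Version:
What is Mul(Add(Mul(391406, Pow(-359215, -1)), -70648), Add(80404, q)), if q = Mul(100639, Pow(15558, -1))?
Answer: Rational(-5291467625934996591, 931444495) ≈ -5.6809e+9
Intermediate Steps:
q = Rational(100639, 15558) (q = Mul(100639, Rational(1, 15558)) = Rational(100639, 15558) ≈ 6.4686)
Mul(Add(Mul(391406, Pow(-359215, -1)), -70648), Add(80404, q)) = Mul(Add(Mul(391406, Pow(-359215, -1)), -70648), Add(80404, Rational(100639, 15558))) = Mul(Add(Mul(391406, Rational(-1, 359215)), -70648), Rational(1251026071, 15558)) = Mul(Add(Rational(-391406, 359215), -70648), Rational(1251026071, 15558)) = Mul(Rational(-25378212726, 359215), Rational(1251026071, 15558)) = Rational(-5291467625934996591, 931444495)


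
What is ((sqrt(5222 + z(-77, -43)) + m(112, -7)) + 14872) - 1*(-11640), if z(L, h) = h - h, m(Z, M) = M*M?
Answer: 26561 + sqrt(5222) ≈ 26633.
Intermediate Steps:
m(Z, M) = M**2
z(L, h) = 0
((sqrt(5222 + z(-77, -43)) + m(112, -7)) + 14872) - 1*(-11640) = ((sqrt(5222 + 0) + (-7)**2) + 14872) - 1*(-11640) = ((sqrt(5222) + 49) + 14872) + 11640 = ((49 + sqrt(5222)) + 14872) + 11640 = (14921 + sqrt(5222)) + 11640 = 26561 + sqrt(5222)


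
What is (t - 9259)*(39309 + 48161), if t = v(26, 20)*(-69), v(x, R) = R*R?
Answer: -3224056730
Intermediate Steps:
v(x, R) = R²
t = -27600 (t = 20²*(-69) = 400*(-69) = -27600)
(t - 9259)*(39309 + 48161) = (-27600 - 9259)*(39309 + 48161) = -36859*87470 = -3224056730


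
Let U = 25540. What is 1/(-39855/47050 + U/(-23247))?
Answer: -218754270/425633237 ≈ -0.51395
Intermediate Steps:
1/(-39855/47050 + U/(-23247)) = 1/(-39855/47050 + 25540/(-23247)) = 1/(-39855*1/47050 + 25540*(-1/23247)) = 1/(-7971/9410 - 25540/23247) = 1/(-425633237/218754270) = -218754270/425633237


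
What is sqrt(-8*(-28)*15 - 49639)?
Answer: I*sqrt(46279) ≈ 215.13*I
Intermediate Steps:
sqrt(-8*(-28)*15 - 49639) = sqrt(224*15 - 49639) = sqrt(3360 - 49639) = sqrt(-46279) = I*sqrt(46279)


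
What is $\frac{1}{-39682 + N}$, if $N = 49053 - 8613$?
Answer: $\frac{1}{758} \approx 0.0013193$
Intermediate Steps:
$N = 40440$ ($N = 49053 - 8613 = 40440$)
$\frac{1}{-39682 + N} = \frac{1}{-39682 + 40440} = \frac{1}{758}$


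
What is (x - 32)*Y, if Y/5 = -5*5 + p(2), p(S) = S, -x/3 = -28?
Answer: -5980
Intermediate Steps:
x = 84 (x = -3*(-28) = 84)
Y = -115 (Y = 5*(-5*5 + 2) = 5*(-25 + 2) = 5*(-23) = -115)
(x - 32)*Y = (84 - 32)*(-115) = 52*(-115) = -5980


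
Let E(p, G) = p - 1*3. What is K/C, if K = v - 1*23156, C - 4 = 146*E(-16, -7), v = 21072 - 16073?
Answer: 18157/2770 ≈ 6.5549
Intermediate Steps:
v = 4999
E(p, G) = -3 + p (E(p, G) = p - 3 = -3 + p)
C = -2770 (C = 4 + 146*(-3 - 16) = 4 + 146*(-19) = 4 - 2774 = -2770)
K = -18157 (K = 4999 - 1*23156 = 4999 - 23156 = -18157)
K/C = -18157/(-2770) = -18157*(-1/2770) = 18157/2770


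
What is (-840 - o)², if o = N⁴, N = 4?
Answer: 1201216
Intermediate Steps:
o = 256 (o = 4⁴ = 256)
(-840 - o)² = (-840 - 1*256)² = (-840 - 256)² = (-1096)² = 1201216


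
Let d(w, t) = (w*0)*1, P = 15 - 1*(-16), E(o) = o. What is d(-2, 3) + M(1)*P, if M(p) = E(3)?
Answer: 93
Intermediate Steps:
M(p) = 3
P = 31 (P = 15 + 16 = 31)
d(w, t) = 0 (d(w, t) = 0*1 = 0)
d(-2, 3) + M(1)*P = 0 + 3*31 = 0 + 93 = 93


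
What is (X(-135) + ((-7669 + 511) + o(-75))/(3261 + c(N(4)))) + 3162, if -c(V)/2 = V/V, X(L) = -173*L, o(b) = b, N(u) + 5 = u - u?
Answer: 86411670/3259 ≈ 26515.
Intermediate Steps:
N(u) = -5 (N(u) = -5 + (u - u) = -5 + 0 = -5)
c(V) = -2 (c(V) = -2*V/V = -2*1 = -2)
(X(-135) + ((-7669 + 511) + o(-75))/(3261 + c(N(4)))) + 3162 = (-173*(-135) + ((-7669 + 511) - 75)/(3261 - 2)) + 3162 = (23355 + (-7158 - 75)/3259) + 3162 = (23355 - 7233*1/3259) + 3162 = (23355 - 7233/3259) + 3162 = 76106712/3259 + 3162 = 86411670/3259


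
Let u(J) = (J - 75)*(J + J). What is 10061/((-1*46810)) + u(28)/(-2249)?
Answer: 100576731/105275690 ≈ 0.95537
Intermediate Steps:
u(J) = 2*J*(-75 + J) (u(J) = (-75 + J)*(2*J) = 2*J*(-75 + J))
10061/((-1*46810)) + u(28)/(-2249) = 10061/((-1*46810)) + (2*28*(-75 + 28))/(-2249) = 10061/(-46810) + (2*28*(-47))*(-1/2249) = 10061*(-1/46810) - 2632*(-1/2249) = -10061/46810 + 2632/2249 = 100576731/105275690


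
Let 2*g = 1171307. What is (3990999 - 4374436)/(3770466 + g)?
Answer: -766874/8712239 ≈ -0.088023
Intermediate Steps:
g = 1171307/2 (g = (½)*1171307 = 1171307/2 ≈ 5.8565e+5)
(3990999 - 4374436)/(3770466 + g) = (3990999 - 4374436)/(3770466 + 1171307/2) = -383437/8712239/2 = -383437*2/8712239 = -766874/8712239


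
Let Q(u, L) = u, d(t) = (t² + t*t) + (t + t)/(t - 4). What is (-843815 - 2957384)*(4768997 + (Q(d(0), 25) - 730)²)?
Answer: -20153565574503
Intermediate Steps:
d(t) = 2*t² + 2*t/(-4 + t) (d(t) = (t² + t²) + (2*t)/(-4 + t) = 2*t² + 2*t/(-4 + t))
(-843815 - 2957384)*(4768997 + (Q(d(0), 25) - 730)²) = (-843815 - 2957384)*(4768997 + (2*0*(1 + 0² - 4*0)/(-4 + 0) - 730)²) = -3801199*(4768997 + (2*0*(1 + 0 + 0)/(-4) - 730)²) = -3801199*(4768997 + (2*0*(-¼)*1 - 730)²) = -3801199*(4768997 + (0 - 730)²) = -3801199*(4768997 + (-730)²) = -3801199*(4768997 + 532900) = -3801199*5301897 = -20153565574503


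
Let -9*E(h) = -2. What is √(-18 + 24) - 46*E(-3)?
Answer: -92/9 + √6 ≈ -7.7727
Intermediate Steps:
E(h) = 2/9 (E(h) = -⅑*(-2) = 2/9)
√(-18 + 24) - 46*E(-3) = √(-18 + 24) - 46*2/9 = √6 - 92/9 = -92/9 + √6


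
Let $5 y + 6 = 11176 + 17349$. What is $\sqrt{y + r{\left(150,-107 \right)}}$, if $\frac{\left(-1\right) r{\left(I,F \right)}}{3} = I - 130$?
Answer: $\frac{\sqrt{141095}}{5} \approx 75.125$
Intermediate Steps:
$r{\left(I,F \right)} = 390 - 3 I$ ($r{\left(I,F \right)} = - 3 \left(I - 130\right) = - 3 \left(-130 + I\right) = 390 - 3 I$)
$y = \frac{28519}{5}$ ($y = - \frac{6}{5} + \frac{11176 + 17349}{5} = - \frac{6}{5} + \frac{1}{5} \cdot 28525 = - \frac{6}{5} + 5705 = \frac{28519}{5} \approx 5703.8$)
$\sqrt{y + r{\left(150,-107 \right)}} = \sqrt{\frac{28519}{5} + \left(390 - 450\right)} = \sqrt{\frac{28519}{5} - 60} = \sqrt{\frac{28219}{5}} = \frac{\sqrt{141095}}{5}$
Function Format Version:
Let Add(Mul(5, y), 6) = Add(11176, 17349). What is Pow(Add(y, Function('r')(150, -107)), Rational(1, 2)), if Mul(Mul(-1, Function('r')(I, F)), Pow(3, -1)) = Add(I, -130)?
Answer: Mul(Rational(1, 5), Pow(141095, Rational(1, 2))) ≈ 75.125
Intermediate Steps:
Function('r')(I, F) = Add(390, Mul(-3, I)) (Function('r')(I, F) = Mul(-3, Add(I, -130)) = Mul(-3, Add(-130, I)) = Add(390, Mul(-3, I)))
y = Rational(28519, 5) (y = Add(Rational(-6, 5), Mul(Rational(1, 5), Add(11176, 17349))) = Add(Rational(-6, 5), Mul(Rational(1, 5), 28525)) = Add(Rational(-6, 5), 5705) = Rational(28519, 5) ≈ 5703.8)
Pow(Add(y, Function('r')(150, -107)), Rational(1, 2)) = Pow(Add(Rational(28519, 5), Add(390, Mul(-3, 150))), Rational(1, 2)) = Pow(Add(Rational(28519, 5), Add(390, -450)), Rational(1, 2)) = Pow(Add(Rational(28519, 5), -60), Rational(1, 2)) = Pow(Rational(28219, 5), Rational(1, 2)) = Mul(Rational(1, 5), Pow(141095, Rational(1, 2)))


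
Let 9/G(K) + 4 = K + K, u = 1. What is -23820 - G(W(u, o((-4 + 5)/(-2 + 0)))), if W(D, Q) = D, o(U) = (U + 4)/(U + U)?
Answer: -47631/2 ≈ -23816.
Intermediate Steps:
o(U) = (4 + U)/(2*U) (o(U) = (4 + U)/((2*U)) = (4 + U)*(1/(2*U)) = (4 + U)/(2*U))
G(K) = 9/(-4 + 2*K) (G(K) = 9/(-4 + (K + K)) = 9/(-4 + 2*K))
-23820 - G(W(u, o((-4 + 5)/(-2 + 0)))) = -23820 - 9/(2*(-2 + 1)) = -23820 - 9/(2*(-1)) = -23820 - 9*(-1)/2 = -23820 - 1*(-9/2) = -23820 + 9/2 = -47631/2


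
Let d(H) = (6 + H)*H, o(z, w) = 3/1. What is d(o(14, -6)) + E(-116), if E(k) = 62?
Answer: 89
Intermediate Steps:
o(z, w) = 3 (o(z, w) = 3*1 = 3)
d(H) = H*(6 + H)
d(o(14, -6)) + E(-116) = 3*(6 + 3) + 62 = 3*9 + 62 = 27 + 62 = 89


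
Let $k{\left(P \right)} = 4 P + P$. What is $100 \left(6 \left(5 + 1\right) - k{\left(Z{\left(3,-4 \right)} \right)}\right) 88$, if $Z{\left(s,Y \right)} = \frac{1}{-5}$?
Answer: $325600$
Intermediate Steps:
$Z{\left(s,Y \right)} = - \frac{1}{5}$
$k{\left(P \right)} = 5 P$
$100 \left(6 \left(5 + 1\right) - k{\left(Z{\left(3,-4 \right)} \right)}\right) 88 = 100 \left(6 \left(5 + 1\right) - 5 \left(- \frac{1}{5}\right)\right) 88 = 100 \left(6 \cdot 6 - -1\right) 88 = 100 \left(36 + 1\right) 88 = 100 \cdot 37 \cdot 88 = 3700 \cdot 88 = 325600$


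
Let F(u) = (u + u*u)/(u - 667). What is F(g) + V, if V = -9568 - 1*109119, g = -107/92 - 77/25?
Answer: -421442856998281/3550875700 ≈ -1.1869e+5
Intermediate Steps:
g = -9759/2300 (g = -107*1/92 - 77*1/25 = -107/92 - 77/25 = -9759/2300 ≈ -4.2430)
F(u) = (u + u²)/(-667 + u)
V = -118687 (V = -9568 - 109119 = -118687)
F(g) + V = -9759*(1 - 9759/2300)/(2300*(-667 - 9759/2300)) - 118687 = -9759/2300*(-7459/2300)/(-1543859/2300) - 118687 = -9759/2300*(-2300/1543859)*(-7459/2300) - 118687 = -72792381/3550875700 - 118687 = -421442856998281/3550875700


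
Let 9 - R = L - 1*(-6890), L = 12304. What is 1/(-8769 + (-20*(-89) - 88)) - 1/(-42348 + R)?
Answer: -18152/145156347 ≈ -0.00012505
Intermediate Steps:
R = -19185 (R = 9 - (12304 - 1*(-6890)) = 9 - (12304 + 6890) = 9 - 1*19194 = 9 - 19194 = -19185)
1/(-8769 + (-20*(-89) - 88)) - 1/(-42348 + R) = 1/(-8769 + (-20*(-89) - 88)) - 1/(-42348 - 19185) = 1/(-8769 + (1780 - 88)) - 1/(-61533) = 1/(-8769 + 1692) - 1*(-1/61533) = 1/(-7077) + 1/61533 = -1/7077 + 1/61533 = -18152/145156347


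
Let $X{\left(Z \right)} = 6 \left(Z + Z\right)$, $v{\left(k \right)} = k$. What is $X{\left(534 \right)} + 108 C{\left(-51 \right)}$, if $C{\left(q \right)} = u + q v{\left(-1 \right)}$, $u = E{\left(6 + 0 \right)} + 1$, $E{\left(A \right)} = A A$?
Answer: $15912$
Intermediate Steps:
$E{\left(A \right)} = A^{2}$
$u = 37$ ($u = \left(6 + 0\right)^{2} + 1 = 6^{2} + 1 = 36 + 1 = 37$)
$C{\left(q \right)} = 37 - q$ ($C{\left(q \right)} = 37 + q \left(-1\right) = 37 - q$)
$X{\left(Z \right)} = 12 Z$ ($X{\left(Z \right)} = 6 \cdot 2 Z = 12 Z$)
$X{\left(534 \right)} + 108 C{\left(-51 \right)} = 12 \cdot 534 + 108 \left(37 - -51\right) = 6408 + 108 \left(37 + 51\right) = 6408 + 108 \cdot 88 = 6408 + 9504 = 15912$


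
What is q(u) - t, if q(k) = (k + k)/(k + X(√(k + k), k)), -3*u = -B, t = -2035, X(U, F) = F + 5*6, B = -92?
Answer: 95737/47 ≈ 2037.0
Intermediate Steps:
X(U, F) = 30 + F (X(U, F) = F + 30 = 30 + F)
u = -92/3 (u = -(-1)*(-92)/3 = -⅓*92 = -92/3 ≈ -30.667)
q(k) = 2*k/(30 + 2*k) (q(k) = (k + k)/(k + (30 + k)) = (2*k)/(30 + 2*k) = 2*k/(30 + 2*k))
q(u) - t = -92/(3*(15 - 92/3)) - 1*(-2035) = -92/(3*(-47/3)) + 2035 = -92/3*(-3/47) + 2035 = 92/47 + 2035 = 95737/47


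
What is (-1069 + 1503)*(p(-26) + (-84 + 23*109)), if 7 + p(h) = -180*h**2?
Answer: -51760576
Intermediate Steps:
p(h) = -7 - 180*h**2
(-1069 + 1503)*(p(-26) + (-84 + 23*109)) = (-1069 + 1503)*((-7 - 180*(-26)**2) + (-84 + 23*109)) = 434*((-7 - 180*676) + (-84 + 2507)) = 434*((-7 - 121680) + 2423) = 434*(-121687 + 2423) = 434*(-119264) = -51760576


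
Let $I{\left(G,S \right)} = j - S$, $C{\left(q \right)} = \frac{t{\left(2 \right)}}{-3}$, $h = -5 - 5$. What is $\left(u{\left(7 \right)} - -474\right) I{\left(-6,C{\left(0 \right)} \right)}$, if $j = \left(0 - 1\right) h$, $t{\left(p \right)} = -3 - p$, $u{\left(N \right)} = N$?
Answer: $\frac{12025}{3} \approx 4008.3$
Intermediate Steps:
$h = -10$
$C{\left(q \right)} = \frac{5}{3}$ ($C{\left(q \right)} = \frac{-3 - 2}{-3} = \left(-3 - 2\right) \left(- \frac{1}{3}\right) = \left(-5\right) \left(- \frac{1}{3}\right) = \frac{5}{3}$)
$j = 10$ ($j = \left(0 - 1\right) \left(-10\right) = \left(-1\right) \left(-10\right) = 10$)
$I{\left(G,S \right)} = 10 - S$
$\left(u{\left(7 \right)} - -474\right) I{\left(-6,C{\left(0 \right)} \right)} = \left(7 - -474\right) \left(10 - \frac{5}{3}\right) = \left(7 + 474\right) \left(10 - \frac{5}{3}\right) = 481 \cdot \frac{25}{3} = \frac{12025}{3}$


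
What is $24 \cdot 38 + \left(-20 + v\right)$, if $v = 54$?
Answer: $946$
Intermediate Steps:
$24 \cdot 38 + \left(-20 + v\right) = 24 \cdot 38 + \left(-20 + 54\right) = 912 + 34 = 946$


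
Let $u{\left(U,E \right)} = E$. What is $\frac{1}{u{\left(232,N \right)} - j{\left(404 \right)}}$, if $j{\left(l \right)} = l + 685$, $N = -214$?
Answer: $- \frac{1}{1303} \approx -0.00076746$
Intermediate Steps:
$j{\left(l \right)} = 685 + l$
$\frac{1}{u{\left(232,N \right)} - j{\left(404 \right)}} = \frac{1}{-214 - \left(685 + 404\right)} = \frac{1}{-214 - 1089} = \frac{1}{-1303} = - \frac{1}{1303}$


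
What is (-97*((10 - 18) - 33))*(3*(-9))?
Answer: -107379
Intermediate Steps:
(-97*((10 - 18) - 33))*(3*(-9)) = -97*(-8 - 33)*(-27) = -97*(-41)*(-27) = 3977*(-27) = -107379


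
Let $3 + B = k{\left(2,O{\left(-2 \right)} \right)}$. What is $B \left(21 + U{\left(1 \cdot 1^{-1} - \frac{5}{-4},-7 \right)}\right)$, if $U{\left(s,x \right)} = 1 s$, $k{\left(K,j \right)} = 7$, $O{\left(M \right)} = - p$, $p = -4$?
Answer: $93$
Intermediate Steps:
$O{\left(M \right)} = 4$ ($O{\left(M \right)} = \left(-1\right) \left(-4\right) = 4$)
$U{\left(s,x \right)} = s$
$B = 4$ ($B = -3 + 7 = 4$)
$B \left(21 + U{\left(1 \cdot 1^{-1} - \frac{5}{-4},-7 \right)}\right) = 4 \left(21 + \left(1 \cdot 1^{-1} - \frac{5}{-4}\right)\right) = 4 \left(21 + \left(1 \cdot 1 - - \frac{5}{4}\right)\right) = 4 \left(21 + \left(1 + \frac{5}{4}\right)\right) = 4 \left(21 + \frac{9}{4}\right) = 4 \cdot \frac{93}{4} = 93$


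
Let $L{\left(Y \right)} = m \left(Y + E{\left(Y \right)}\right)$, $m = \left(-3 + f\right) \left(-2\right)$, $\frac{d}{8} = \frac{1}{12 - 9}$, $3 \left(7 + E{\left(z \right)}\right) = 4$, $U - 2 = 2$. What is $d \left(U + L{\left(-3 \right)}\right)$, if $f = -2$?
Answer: $- \frac{1984}{9} \approx -220.44$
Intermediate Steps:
$U = 4$ ($U = 2 + 2 = 4$)
$E{\left(z \right)} = - \frac{17}{3}$ ($E{\left(z \right)} = -7 + \frac{1}{3} \cdot 4 = -7 + \frac{4}{3} = - \frac{17}{3}$)
$d = \frac{8}{3}$ ($d = \frac{8}{12 - 9} = \frac{8}{3} \approx 2.6667$)
$m = 10$ ($m = \left(-3 - 2\right) \left(-2\right) = \left(-5\right) \left(-2\right) = 10$)
$L{\left(Y \right)} = - \frac{170}{3} + 10 Y$ ($L{\left(Y \right)} = 10 \left(Y - \frac{17}{3}\right) = 10 \left(- \frac{17}{3} + Y\right) = - \frac{170}{3} + 10 Y$)
$d \left(U + L{\left(-3 \right)}\right) = \frac{8 \left(4 + \left(- \frac{170}{3} + 10 \left(-3\right)\right)\right)}{3} = \frac{8 \left(4 - \frac{260}{3}\right)}{3} = \frac{8}{3} \left(- \frac{248}{3}\right) = - \frac{1984}{9}$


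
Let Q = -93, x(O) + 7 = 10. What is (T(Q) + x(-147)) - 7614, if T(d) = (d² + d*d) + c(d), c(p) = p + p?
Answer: 9501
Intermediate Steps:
c(p) = 2*p
x(O) = 3 (x(O) = -7 + 10 = 3)
T(d) = 2*d + 2*d² (T(d) = (d² + d*d) + 2*d = (d² + d²) + 2*d = 2*d² + 2*d = 2*d + 2*d²)
(T(Q) + x(-147)) - 7614 = (2*(-93)*(1 - 93) + 3) - 7614 = (2*(-93)*(-92) + 3) - 7614 = (17112 + 3) - 7614 = 17115 - 7614 = 9501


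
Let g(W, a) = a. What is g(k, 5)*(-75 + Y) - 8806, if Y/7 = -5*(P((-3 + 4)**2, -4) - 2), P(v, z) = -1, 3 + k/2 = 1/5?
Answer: -8656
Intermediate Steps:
k = -28/5 (k = -6 + 2/5 = -28/5 ≈ -5.6000)
Y = 105 (Y = 7*(-5*(-1 - 2)) = 7*(-5*(-3)) = 7*15 = 105)
g(k, 5)*(-75 + Y) - 8806 = 5*(-75 + 105) - 8806 = 5*30 - 8806 = 150 - 8806 = -8656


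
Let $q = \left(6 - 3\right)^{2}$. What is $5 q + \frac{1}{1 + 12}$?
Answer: $\frac{586}{13} \approx 45.077$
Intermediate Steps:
$q = 9$ ($q = 3^{2} = 9$)
$5 q + \frac{1}{1 + 12} = 5 \cdot 9 + \frac{1}{1 + 12} = 45 + \frac{1}{13} = \frac{586}{13}$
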